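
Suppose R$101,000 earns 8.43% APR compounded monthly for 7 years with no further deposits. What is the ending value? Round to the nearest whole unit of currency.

Periodic rate i = 0.0843/12 = 0.007025; n = 7 × 12 = 84 periods.
FV = PV·(1+i)^n = 101,000 × 1.800451 = 181,845.5039

R$181,846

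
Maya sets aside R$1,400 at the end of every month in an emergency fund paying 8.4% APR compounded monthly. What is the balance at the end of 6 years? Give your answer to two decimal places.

R$130,485.09

Periodic rate i = 0.084/12 = 0.007; n = 6 × 12 = 72 periods.
FV = PMT · [(1+i)^n − 1] / i = 1400 · 93.203638 = 130,485.0936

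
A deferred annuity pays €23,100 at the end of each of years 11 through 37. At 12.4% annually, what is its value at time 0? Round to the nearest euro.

Value one period before first payment (t=10): 23100 × [1 − (1+0.124)^(−27)] / 0.124 = 23100 × 7.721047 = 178,356.1820
PV₀ = 178,356.1820 / (1+0.124)^10 = 178,356.1820 / 3.218571 = 55,414.7087

€55,415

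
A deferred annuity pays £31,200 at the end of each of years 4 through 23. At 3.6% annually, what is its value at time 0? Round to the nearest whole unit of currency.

Value one period before first payment (t=3): 31200 × [1 − (1+0.036)^(−20)] / 0.036 = 31200 × 14.084659 = 439,441.3454
PV₀ = 439,441.3454 / (1+0.036)^3 = 439,441.3454 / 1.111935 = 395,204.2892

£395,204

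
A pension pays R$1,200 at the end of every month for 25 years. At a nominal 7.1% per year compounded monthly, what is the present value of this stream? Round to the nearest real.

R$168,263

i = 0.071/12 = 0.00591667 per month; n = 25·12 = 300.
Annuity factor a(300|0.00591667) = 140.218776; PV = 1200 × 140.218776 = 168,262.5313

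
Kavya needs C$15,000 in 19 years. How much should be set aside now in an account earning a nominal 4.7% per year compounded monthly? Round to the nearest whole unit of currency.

i = 0.047/12 = 0.00391667 per month; n = 19·12 = 228.
PV = 15,000 / (1 + 0.00391667)^228 = 15,000 / 2.438190 = 6,152.1059

C$6,152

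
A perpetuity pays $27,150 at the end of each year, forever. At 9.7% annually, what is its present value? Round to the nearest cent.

PV = PMT / i = 27150 / 0.097 = 279,896.9072

$279,896.91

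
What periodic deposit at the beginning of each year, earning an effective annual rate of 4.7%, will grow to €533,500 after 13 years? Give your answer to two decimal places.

€29,320.44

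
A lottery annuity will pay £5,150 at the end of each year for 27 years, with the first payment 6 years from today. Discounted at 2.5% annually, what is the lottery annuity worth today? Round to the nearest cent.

Value one period before first payment (t=5): 5150 × [1 − (1+0.025)^(−27)] / 0.025 = 5150 × 19.464011 = 100,239.6560
PV₀ = 100,239.6560 / (1+0.025)^5 = 100,239.6560 / 1.131408 = 88,597.2497

£88,597.25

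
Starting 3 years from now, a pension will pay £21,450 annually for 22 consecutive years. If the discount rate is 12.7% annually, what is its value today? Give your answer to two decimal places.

PV at t=2 (ordinary 22-year annuity): 21450 × a(22|0.127) = 21450 × 7.306641 = 156,727.4460
Discount back 2 years: 156,727.4460 × (1+0.127)^(−2) = 156,727.4460 × 0.787322 = 123,394.9040

£123,394.90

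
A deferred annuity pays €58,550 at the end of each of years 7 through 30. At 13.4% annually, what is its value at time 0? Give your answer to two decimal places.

Value one period before first payment (t=6): 58550 × [1 − (1+0.134)^(−24)] / 0.134 = 58550 × 7.097780 = 415,575.0085
PV₀ = 415,575.0085 / (1+0.134)^6 = 415,575.0085 / 2.126563 = 195,420.9387

€195,420.94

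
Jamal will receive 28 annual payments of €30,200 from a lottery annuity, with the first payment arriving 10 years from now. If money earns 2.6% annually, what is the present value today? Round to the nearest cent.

€472,603.58

Value one period before first payment (t=9): 30200 × [1 − (1+0.026)^(−28)] / 0.026 = 30200 × 19.715886 = 595,419.7712
Discount back 9 years: 595,419.7712 × (1+0.026)^(−9) = 595,419.7712 × 0.793732 = 472,603.5772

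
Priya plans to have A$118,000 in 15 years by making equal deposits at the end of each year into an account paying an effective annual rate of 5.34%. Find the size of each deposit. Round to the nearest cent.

A$5,329.95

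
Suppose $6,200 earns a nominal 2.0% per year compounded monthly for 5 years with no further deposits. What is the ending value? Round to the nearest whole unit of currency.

With 12 periods per year: i = 0.00166667, n = 60.
FV = 6,200 × (1 + 0.00166667)^60 = 6,851.4893

$6,851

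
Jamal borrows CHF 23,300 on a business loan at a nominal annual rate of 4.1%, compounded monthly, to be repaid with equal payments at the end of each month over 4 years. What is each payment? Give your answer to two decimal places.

CHF 527.14

i = 0.041/12 = 0.00341667 per month; n = 4·12 = 48.
Annuity-PV factor = 44.201179; PMT = 23300 / 44.201179 = 527.1353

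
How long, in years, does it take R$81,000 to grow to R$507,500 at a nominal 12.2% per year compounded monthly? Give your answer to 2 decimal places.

15.12 years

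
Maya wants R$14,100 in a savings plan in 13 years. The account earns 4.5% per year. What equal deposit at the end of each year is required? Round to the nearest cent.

R$821.68

PMT = 14100 / ( [(1+0.045)^13 − 1] / 0.045 ) = 14100 / 17.159913 = 821.6825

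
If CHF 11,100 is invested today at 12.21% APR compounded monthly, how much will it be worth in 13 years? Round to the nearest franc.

CHF 53,851

Periodic rate i = 0.1221/12 = 0.010175; n = 13 × 12 = 156 periods.
FV = 11,100 × (1 + 0.010175)^156 = 53,851.1674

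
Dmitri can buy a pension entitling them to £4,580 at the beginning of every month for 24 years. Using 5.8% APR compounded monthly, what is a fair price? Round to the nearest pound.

Periodic rate i = 0.058/12 = 0.00483333; n = 24 × 12 = 288 periods.
PV = PMT · [1 − (1+i)^(−n)] / i × (1+i) = 4580 · 156.044536 = 714,683.9753
Payments are at the start of each period, so multiply by (1+i).

£714,684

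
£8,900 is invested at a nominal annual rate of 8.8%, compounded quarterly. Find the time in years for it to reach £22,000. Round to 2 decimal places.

Periodic rate i = 0.088/4 = 0.022.
n = ln(22000/8900) / ln(1+0.022) = ln(2.47191) / 0.021761 = 41.5868 quarters
= 41.5868/4 years

10.40 years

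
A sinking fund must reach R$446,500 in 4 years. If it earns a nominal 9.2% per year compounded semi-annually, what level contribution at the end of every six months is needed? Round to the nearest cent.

i = 0.092/2 = 0.046 per half-year; n = 4·2 = 8.
FV-annuity factor = 9.413566; PMT = 446500 / 9.413566 = 47,431.5467

R$47,431.55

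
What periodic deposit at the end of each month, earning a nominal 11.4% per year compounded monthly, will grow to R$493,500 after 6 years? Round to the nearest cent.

R$4,806.48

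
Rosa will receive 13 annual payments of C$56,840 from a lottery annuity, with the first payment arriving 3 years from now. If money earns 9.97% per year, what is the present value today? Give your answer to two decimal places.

C$334,383.24

PV at t=2 (ordinary 13-year annuity): 56840 × a(13|0.0997) = 56840 × 7.114410 = 404,383.0576
PV₀ = 404,383.0576 / (1+0.0997)^2 = 404,383.0576 / 1.209340 = 334,383.2400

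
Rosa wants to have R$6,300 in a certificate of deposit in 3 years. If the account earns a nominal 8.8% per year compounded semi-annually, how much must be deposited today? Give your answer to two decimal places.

R$4,865.61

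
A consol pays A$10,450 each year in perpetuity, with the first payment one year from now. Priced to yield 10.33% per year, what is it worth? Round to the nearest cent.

PV = C/r = 10450/0.1033 = 101,161.6651

A$101,161.67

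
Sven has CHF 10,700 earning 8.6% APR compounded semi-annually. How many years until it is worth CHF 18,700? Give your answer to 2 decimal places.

6.63 years

Periodic rate i = 0.086/2 = 0.043.
(1+i)^n = 18700/10700 = 1.74766, so n = ln 1.74766 / ln 1.043 = 13.2604 half-years
= 13.2604/2 years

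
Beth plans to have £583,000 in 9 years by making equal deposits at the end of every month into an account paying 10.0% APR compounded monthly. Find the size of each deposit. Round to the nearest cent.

With 12 periods per year: i = 0.00833333, n = 108.
FV-annuity factor = 174.053713; PMT = 583000 / 174.053713 = 3,349.5407

£3,349.54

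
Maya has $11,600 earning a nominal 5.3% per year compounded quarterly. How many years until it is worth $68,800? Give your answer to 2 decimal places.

33.81 years

Periodic rate i = 0.053/4 = 0.01325.
(1+i)^n = 68800/11600 = 5.93103, so n = ln 5.93103 / ln 1.01325 = 135.2428 quarters
= 135.2428/4 years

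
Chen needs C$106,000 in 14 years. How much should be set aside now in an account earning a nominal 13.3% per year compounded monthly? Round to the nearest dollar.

C$16,638

Periodic rate i = 0.133/12 = 0.0110833; n = 14 × 12 = 168 periods.
Discount factor = (1+0.0110833)^(−168) = 0.156961; PV = 106,000 × 0.156961 = 16,637.8807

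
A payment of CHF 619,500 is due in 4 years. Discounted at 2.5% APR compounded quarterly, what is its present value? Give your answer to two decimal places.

CHF 560,721.25

i = 0.025/4 = 0.00625 per quarter; n = 4·4 = 16.
PV = FV·(1+i)^(−n) = 619,500 × 0.905119 = 560,721.2520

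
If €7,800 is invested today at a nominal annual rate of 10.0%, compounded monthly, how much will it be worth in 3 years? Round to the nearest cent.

€10,515.82

With 12 periods per year: i = 0.00833333, n = 36.
FV = 7,800 × (1 + 0.00833333)^36 = 10,515.8184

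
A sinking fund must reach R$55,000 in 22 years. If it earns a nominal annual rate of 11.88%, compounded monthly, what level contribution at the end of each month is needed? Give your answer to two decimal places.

i = 0.1188/12 = 0.0099 per month; n = 22·12 = 264.
PMT = 55000 / ( [(1+0.0099)^264 − 1] / 0.0099 ) = 55000 / 1259.980313 = 43.6515

R$43.65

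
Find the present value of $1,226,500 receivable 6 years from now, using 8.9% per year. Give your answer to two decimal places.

PV = 1,226,500 / (1 + 0.089)^6 = 1,226,500 / 1.667890 = 735,360.4594

$735,360.46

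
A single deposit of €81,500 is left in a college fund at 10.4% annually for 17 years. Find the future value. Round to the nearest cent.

€438,159.12

81,500 × (1+0.104)^17 = 81,500 × 5.376186 = 438,159.1207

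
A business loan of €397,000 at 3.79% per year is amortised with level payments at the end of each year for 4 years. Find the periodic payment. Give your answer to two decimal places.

€108,828.78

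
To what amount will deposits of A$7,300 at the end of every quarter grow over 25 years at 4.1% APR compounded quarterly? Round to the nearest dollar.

A$1,262,431

i = 0.041/4 = 0.01025 per quarter; n = 25·4 = 100.
FV = PMT · [(1+i)^n − 1] / i = 7300 · 172.935771 = 1,262,431.1286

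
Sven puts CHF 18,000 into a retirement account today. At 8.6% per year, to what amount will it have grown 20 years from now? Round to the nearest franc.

CHF 93,728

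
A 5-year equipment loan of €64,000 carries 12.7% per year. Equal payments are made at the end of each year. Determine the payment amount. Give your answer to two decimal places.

€18,063.12

PMT = 64000 / ( [1 − (1+0.127)^(−5)] / 0.127 ) = 64000 / 3.543130 = 18,063.1236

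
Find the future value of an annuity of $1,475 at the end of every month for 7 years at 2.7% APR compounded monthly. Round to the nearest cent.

With 12 periods per year: i = 0.00225, n = 84.
FV = 1475 × [(1+0.00225)^84 − 1] / 0.00225 = 1475 × 92.348669 = 136,214.2864

$136,214.29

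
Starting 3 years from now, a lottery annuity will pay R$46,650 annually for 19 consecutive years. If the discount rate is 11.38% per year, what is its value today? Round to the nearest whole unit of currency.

Value one period before first payment (t=2): 46650 × [1 − (1+0.1138)^(−19)] / 0.1138 = 46650 × 7.653587 = 357,039.8521
Discount back 2 years: 357,039.8521 × (1+0.1138)^(−2) = 357,039.8521 × 0.806094 = 287,807.6058

R$287,808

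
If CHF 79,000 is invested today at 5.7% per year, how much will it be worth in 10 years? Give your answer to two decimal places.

FV = 79,000 × (1 + 0.057)^10 = 137,523.5151

CHF 137,523.52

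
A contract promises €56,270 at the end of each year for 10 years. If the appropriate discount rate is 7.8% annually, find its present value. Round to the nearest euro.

€381,006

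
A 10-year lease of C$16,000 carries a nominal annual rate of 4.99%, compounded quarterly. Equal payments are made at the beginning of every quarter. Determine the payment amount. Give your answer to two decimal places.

With 4 periods per year: i = 0.012475, n = 40.
Annuity-PV factor × (1+i) = 31.732505; PMT = 16000 / 31.732505 = 504.2148

C$504.21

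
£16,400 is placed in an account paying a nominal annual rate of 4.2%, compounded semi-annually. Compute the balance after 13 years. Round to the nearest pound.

With 2 periods per year: i = 0.021, n = 26.
FV = PV·(1+i)^n = 16,400 × 1.716601 = 28,152.2521

£28,152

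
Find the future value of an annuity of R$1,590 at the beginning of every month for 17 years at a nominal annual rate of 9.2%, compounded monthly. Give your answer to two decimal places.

R$783,571.22

Periodic rate i = 0.092/12 = 0.00766667; n = 17 × 12 = 204 periods.
FV = 1590 × [(1+0.00766667)^204 − 1] / 0.00766667 × (1+i) = 1590 × 492.812086 = 783,571.2170
(annuity-due: payments at period start, so ×(1+i).)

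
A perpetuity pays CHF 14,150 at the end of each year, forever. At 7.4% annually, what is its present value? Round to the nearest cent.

CHF 191,216.22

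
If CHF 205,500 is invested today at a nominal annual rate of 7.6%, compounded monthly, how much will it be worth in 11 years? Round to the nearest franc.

i = 0.076/12 = 0.00633333 per month; n = 11·12 = 132.
FV = PV·(1+i)^n = 205,500 × 2.301046 = 472,864.9479

CHF 472,865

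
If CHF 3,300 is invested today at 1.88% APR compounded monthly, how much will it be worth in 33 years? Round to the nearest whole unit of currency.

i = 0.0188/12 = 0.00156667 per month; n = 33·12 = 396.
3,300 × (1+0.00156667)^396 = 3,300 × 1.858769 = 6,133.9382

CHF 6,134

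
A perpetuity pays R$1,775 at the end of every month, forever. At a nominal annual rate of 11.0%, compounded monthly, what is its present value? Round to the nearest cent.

Periodic rate i = 0.11/12 = 0.00916667.
PV = C/r = 1775/0.00916667 = 193,636.3636

R$193,636.36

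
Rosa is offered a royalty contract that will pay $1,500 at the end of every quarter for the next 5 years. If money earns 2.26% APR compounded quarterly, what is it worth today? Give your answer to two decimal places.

$28,291.66

Periodic rate i = 0.0226/4 = 0.00565; n = 5 × 4 = 20 periods.
PV = PMT · [1 − (1+i)^(−n)] / i = 1500 · 18.861106 = 28,291.6588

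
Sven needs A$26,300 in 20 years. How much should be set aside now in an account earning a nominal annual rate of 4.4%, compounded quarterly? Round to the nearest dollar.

Periodic rate i = 0.044/4 = 0.011; n = 20 × 4 = 80 periods.
Discount factor = (1+0.011)^(−80) = 0.416781; PV = 26,300 × 0.416781 = 10,961.3312

A$10,961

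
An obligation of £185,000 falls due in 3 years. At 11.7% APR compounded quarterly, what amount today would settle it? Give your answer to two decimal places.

£130,894.45

With 4 periods per year: i = 0.02925, n = 12.
PV = 185,000 / (1 + 0.02925)^12 = 185,000 / 1.413353 = 130,894.4463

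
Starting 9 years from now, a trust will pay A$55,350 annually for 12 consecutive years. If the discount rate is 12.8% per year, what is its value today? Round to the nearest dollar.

Value one period before first payment (t=8): 55350 × [1 − (1+0.128)^(−12)] / 0.128 = 55350 × 5.971385 = 330,516.1789
PV₀ = 330,516.1789 / (1+0.128)^8 = 330,516.1789 / 2.621035 = 126,101.4052

A$126,101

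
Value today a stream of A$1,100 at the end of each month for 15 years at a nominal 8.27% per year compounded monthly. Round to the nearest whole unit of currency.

i = 0.0827/12 = 0.00689167 per month; n = 15·12 = 180.
PV = PMT · [1 − (1+i)^(−n)] / i = 1100 · 102.954355 = 113,249.7905

A$113,250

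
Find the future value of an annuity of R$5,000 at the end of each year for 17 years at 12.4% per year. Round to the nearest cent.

R$253,832.00

FV = 5000 × [(1+0.124)^17 − 1] / 0.124 = 5000 × 50.766399 = 253,831.9962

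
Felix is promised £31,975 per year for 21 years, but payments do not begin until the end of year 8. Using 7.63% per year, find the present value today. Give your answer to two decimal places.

£196,993.01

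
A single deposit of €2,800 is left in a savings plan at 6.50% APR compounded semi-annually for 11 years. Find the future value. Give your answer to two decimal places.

€5,659.00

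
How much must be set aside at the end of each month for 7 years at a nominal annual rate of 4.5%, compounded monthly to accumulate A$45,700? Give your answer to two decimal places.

With 12 periods per year: i = 0.00375, n = 84.
PMT = 45700 / ( [(1+0.00375)^84 − 1] / 0.00375 ) = 45700 / 98.520602 = 463.8624

A$463.86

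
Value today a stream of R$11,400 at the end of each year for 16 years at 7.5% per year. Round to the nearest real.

R$104,213

PV = 11400 × [1 − (1+0.075)^(−16)] / 0.075 = 11400 × 9.141507 = 104,213.1768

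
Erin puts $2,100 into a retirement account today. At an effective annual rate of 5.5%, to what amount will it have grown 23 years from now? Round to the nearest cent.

FV = 2,100 × (1 + 0.055)^23 = 7,194.9183

$7,194.92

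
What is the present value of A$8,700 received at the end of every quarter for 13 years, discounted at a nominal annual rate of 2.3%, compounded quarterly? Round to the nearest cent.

A$390,070.61

i = 0.023/4 = 0.00575 per quarter; n = 13·4 = 52.
PV = 8700 × [1 − (1+0.00575)^(−52)] / 0.00575 = 8700 × 44.835702 = 390,070.6107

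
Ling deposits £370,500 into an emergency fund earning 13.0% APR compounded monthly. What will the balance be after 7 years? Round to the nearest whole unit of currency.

Periodic rate i = 0.13/12 = 0.0108333; n = 7 × 12 = 84 periods.
FV = PV·(1+i)^n = 370,500 × 2.472194 = 915,947.9966

£915,948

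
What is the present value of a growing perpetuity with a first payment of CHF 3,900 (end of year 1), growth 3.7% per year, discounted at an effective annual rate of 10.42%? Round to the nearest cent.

CHF 58,035.71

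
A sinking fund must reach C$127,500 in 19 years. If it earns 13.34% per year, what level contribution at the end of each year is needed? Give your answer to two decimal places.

C$1,736.19

FV-annuity factor = 73.436653; PMT = 127500 / 73.436653 = 1,736.1902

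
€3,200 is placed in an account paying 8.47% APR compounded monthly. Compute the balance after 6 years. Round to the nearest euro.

€5,310

With 12 periods per year: i = 0.00705833, n = 72.
FV = 3,200 × (1 + 0.00705833)^72 = 5,309.8611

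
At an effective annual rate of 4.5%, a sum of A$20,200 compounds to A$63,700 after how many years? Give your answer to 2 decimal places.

(1+i)^n = 63700/20200 = 3.15347, so n = ln 3.15347 / ln 1.045 = 26.0923 years

26.09 years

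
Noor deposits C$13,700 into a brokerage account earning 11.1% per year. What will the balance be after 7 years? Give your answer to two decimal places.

C$28,623.25

FV = PV·(1+i)^n = 13,700 × 2.089288 = 28,623.2524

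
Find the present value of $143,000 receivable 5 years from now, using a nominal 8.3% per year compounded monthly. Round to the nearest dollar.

$94,564

With 12 periods per year: i = 0.00691667, n = 60.
Discount factor = (1+0.00691667)^(−60) = 0.661284; PV = 143,000 × 0.661284 = 94,563.6597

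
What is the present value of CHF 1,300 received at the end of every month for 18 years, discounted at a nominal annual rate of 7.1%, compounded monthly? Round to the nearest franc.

i = 0.071/12 = 0.00591667 per month; n = 18·12 = 216.
Annuity factor a(216|0.00591667) = 121.750129; PV = 1300 × 121.750129 = 158,275.1683

CHF 158,275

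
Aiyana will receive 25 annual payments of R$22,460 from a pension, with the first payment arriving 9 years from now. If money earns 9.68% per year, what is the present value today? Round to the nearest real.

PV at t=8 (ordinary 25-year annuity): 22460 × a(25|0.0968) = 22460 × 9.305072 = 208,991.9078
Discount back 8 years: 208,991.9078 × (1+0.0968)^(−8) = 208,991.9078 × 0.477508 = 99,795.2651

R$99,795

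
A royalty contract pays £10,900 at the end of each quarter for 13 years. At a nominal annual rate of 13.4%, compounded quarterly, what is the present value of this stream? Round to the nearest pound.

With 4 periods per year: i = 0.0335, n = 52.
Annuity factor a(52|0.0335) = 24.470401; PV = 10900 × 24.470401 = 266,727.3659

£266,727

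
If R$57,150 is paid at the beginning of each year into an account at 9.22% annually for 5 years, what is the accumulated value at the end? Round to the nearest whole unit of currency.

R$375,202

Accumulation factor s(5|0.0922) × (1+i) = 6.565214; FV = 57150 × 6.565214 = 375,201.9635
(Beginning-of-period payments → annuity-due factor ×(1+i).)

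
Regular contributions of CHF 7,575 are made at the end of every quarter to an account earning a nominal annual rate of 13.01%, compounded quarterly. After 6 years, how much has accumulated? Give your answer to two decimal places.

CHF 269,189.43

With 4 periods per year: i = 0.032525, n = 24.
Accumulation factor s(24|0.032525) = 35.536559; FV = 7575 × 35.536559 = 269,189.4308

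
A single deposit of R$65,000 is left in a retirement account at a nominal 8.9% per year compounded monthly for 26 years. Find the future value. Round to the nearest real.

Periodic rate i = 0.089/12 = 0.00741667; n = 26 × 12 = 312 periods.
65,000 × (1+0.00741667)^312 = 65,000 × 10.028802 = 651,872.1023

R$651,872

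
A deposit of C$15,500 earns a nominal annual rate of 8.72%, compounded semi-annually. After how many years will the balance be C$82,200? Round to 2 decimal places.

19.55 years

Periodic rate i = 0.0872/2 = 0.0436.
(1+i)^n = 82200/15500 = 5.30323, so n = ln 5.30323 / ln 1.0436 = 39.0923 half-years
= 39.0923/2 years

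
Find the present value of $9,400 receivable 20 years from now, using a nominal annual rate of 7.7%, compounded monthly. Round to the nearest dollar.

With 12 periods per year: i = 0.00641667, n = 240.
PV = FV·(1+i)^(−n) = 9,400 × 0.215438 = 2,025.1211

$2,025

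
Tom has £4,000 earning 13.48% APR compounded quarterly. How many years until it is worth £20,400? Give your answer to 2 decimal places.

Periodic rate i = 0.1348/4 = 0.0337.
(1+i)^n = 20400/4000 = 5.10000, so n = ln 5.10000 / ln 1.0337 = 49.1555 quarters
= 49.1555/4 years

12.29 years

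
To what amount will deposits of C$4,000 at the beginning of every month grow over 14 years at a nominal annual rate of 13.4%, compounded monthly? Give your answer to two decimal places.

Periodic rate i = 0.134/12 = 0.0111667; n = 14 × 12 = 168 periods.
Accumulation factor s(168|0.0111667) × (1+i) = 494.399826; FV = 4000 × 494.399826 = 1,977,599.3044
(Beginning-of-period payments → annuity-due factor ×(1+i).)

C$1,977,599.30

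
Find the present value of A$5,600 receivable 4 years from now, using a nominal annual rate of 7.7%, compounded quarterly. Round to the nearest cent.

i = 0.077/4 = 0.01925 per quarter; n = 4·4 = 16.
PV = 5,600 / (1 + 0.01925)^16 = 5,600 / 1.356724 = 4,127.5896

A$4,127.59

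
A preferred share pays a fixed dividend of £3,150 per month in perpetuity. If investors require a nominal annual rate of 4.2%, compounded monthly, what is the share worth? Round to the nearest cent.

Periodic rate i = 0.042/12 = 0.0035.
PV = PMT / i = 3150 / 0.0035 = 900,000.0000

£900,000.00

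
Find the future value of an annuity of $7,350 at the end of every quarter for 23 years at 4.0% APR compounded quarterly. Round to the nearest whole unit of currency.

i = 0.04/4 = 0.01 per quarter; n = 23·4 = 92.
Accumulation factor s(92|0.01) = 149.785019; FV = 7350 × 149.785019 = 1,100,919.8907

$1,100,920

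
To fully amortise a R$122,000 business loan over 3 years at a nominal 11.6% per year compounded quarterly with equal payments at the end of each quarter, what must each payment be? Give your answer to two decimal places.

i = 0.116/4 = 0.029 per quarter; n = 3·4 = 12.
Annuity-PV factor = 10.013686; PMT = 122000 / 10.013686 = 12,183.3256

R$12,183.33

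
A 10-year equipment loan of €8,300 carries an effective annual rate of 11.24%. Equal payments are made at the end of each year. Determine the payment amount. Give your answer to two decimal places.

PMT = 8300 / ( [1 − (1+0.1124)^(−10)] / 0.1124 ) = 8300 / 5.830432 = 1,423.5652

€1,423.57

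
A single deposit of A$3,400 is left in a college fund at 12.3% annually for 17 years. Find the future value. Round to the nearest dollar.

A$24,431

FV = PV·(1+i)^n = 3,400 × 7.185481 = 24,430.6360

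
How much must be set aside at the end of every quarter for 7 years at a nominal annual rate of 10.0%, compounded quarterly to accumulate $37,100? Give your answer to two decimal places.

$930.76

i = 0.1/4 = 0.025 per quarter; n = 7·4 = 28.
FV-annuity factor = 39.859801; PMT = 37100 / 39.859801 = 930.7623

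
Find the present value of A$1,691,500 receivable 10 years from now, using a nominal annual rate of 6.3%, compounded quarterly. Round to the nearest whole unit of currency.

A$905,313

i = 0.063/4 = 0.01575 per quarter; n = 10·4 = 40.
Discount factor = (1+0.01575)^(−40) = 0.535213; PV = 1,691,500 × 0.535213 = 905,313.0113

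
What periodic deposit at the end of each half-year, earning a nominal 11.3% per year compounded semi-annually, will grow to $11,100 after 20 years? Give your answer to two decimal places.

$78.28

i = 0.113/2 = 0.0565 per half-year; n = 20·2 = 40.
PMT = 11100 / ( [(1+0.0565)^40 − 1] / 0.0565 ) = 11100 / 141.790205 = 78.2847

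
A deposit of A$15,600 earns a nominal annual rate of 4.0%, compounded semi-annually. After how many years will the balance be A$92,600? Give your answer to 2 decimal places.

44.97 years

Periodic rate i = 0.04/2 = 0.02.
(1+i)^n = 92600/15600 = 5.93590, so n = ln 5.93590 / ln 1.02 = 89.9385 half-years
= 89.9385/2 years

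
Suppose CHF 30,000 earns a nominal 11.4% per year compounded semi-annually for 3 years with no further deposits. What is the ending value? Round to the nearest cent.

CHF 41,838.03

With 2 periods per year: i = 0.057, n = 6.
FV = 30,000 × (1 + 0.057)^6 = 41,838.0253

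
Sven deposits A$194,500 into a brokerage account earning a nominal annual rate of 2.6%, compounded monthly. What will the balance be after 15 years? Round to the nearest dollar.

A$287,152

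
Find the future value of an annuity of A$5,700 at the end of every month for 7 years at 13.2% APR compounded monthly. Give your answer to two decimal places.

A$780,728.72

With 12 periods per year: i = 0.011, n = 84.
FV = 5700 × [(1+0.011)^84 − 1] / 0.011 = 5700 × 136.969951 = 780,728.7196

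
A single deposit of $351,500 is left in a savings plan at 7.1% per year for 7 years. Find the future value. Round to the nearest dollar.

$568,135

FV = PV·(1+i)^n = 351,500 × 1.616316 = 568,135.1051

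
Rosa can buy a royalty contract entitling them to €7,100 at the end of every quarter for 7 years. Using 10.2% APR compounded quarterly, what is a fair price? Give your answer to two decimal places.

i = 0.102/4 = 0.0255 per quarter; n = 7·4 = 28.
PV = PMT · [1 − (1+i)^(−n)] / i = 7100 · 19.839816 = 140,862.6969

€140,862.70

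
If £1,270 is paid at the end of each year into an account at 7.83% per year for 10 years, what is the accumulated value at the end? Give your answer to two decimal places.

Accumulation factor s(10|0.0783) = 14.370136; FV = 1270 × 14.370136 = 18,250.0723

£18,250.07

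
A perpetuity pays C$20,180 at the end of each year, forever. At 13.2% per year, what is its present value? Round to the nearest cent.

C$152,878.79

PV = PMT / i = 20180 / 0.132 = 152,878.7879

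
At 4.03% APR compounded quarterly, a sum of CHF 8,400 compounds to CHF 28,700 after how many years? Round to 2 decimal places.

30.64 years

Periodic rate i = 0.0403/4 = 0.010075.
(1+i)^n = 28700/8400 = 3.41667, so n = ln 3.41667 / ln 1.01008 = 122.5652 quarters
= 122.5652/4 years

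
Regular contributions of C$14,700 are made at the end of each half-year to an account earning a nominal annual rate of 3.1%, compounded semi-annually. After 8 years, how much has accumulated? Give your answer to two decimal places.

C$264,623.18

i = 0.031/2 = 0.0155 per half-year; n = 8·2 = 16.
FV = PMT · [(1+i)^n − 1] / i = 14700 · 18.001577 = 264,623.1804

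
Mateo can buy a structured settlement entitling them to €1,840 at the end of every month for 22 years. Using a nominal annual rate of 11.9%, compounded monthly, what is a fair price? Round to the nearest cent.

€171,835.20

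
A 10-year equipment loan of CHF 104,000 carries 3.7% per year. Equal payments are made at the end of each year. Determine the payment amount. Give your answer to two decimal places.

CHF 12,631.48

PMT = 104000 / ( [1 − (1+0.037)^(−10)] / 0.037 ) = 104000 / 8.233395 = 12,631.4839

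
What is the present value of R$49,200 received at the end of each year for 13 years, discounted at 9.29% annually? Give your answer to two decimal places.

R$362,721.89

Annuity factor a(13|0.0929) = 7.372396; PV = 49200 × 7.372396 = 362,721.8913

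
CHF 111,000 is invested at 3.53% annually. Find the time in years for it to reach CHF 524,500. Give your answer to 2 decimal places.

n = ln(524500/111000) / ln(1+0.0353) = ln(4.72523) / 0.034691 = 44.7639 years

44.76 years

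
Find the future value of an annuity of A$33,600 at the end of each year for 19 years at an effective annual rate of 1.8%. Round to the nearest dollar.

Accumulation factor s(19|0.018) = 22.415835; FV = 33600 × 22.415835 = 753,172.0399

A$753,172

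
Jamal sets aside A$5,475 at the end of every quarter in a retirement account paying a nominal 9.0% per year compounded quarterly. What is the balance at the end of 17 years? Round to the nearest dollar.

i = 0.09/4 = 0.0225 per quarter; n = 17·4 = 68.
FV = PMT · [(1+i)^n − 1] / i = 5475 · 157.356417 = 861,526.3838

A$861,526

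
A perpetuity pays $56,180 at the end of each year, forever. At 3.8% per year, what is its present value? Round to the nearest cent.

$1,478,421.05

PV = C/r = 56180/0.038 = 1,478,421.0526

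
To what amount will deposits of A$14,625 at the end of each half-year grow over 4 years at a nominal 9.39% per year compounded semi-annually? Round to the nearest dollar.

A$138,141

i = 0.0939/2 = 0.04695 per half-year; n = 4·2 = 8.
FV = 14625 × [(1+0.04695)^8 − 1] / 0.04695 = 14625 × 9.445564 = 138,141.3728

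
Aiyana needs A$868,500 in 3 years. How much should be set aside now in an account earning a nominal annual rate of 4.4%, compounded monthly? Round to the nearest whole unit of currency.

Periodic rate i = 0.044/12 = 0.00366667; n = 3 × 12 = 36 periods.
PV = FV·(1+i)^(−n) = 868,500 × 0.876553 = 761,285.9141

A$761,286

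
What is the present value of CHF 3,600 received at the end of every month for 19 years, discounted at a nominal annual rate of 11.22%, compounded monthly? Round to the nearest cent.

CHF 338,898.87

Periodic rate i = 0.1122/12 = 0.00935; n = 19 × 12 = 228 periods.
Annuity factor a(228|0.00935) = 94.138575; PV = 3600 × 94.138575 = 338,898.8710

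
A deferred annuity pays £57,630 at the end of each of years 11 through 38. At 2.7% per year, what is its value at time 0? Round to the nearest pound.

£859,689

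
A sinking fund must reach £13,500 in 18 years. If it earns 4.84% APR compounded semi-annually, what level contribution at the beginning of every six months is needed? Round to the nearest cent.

i = 0.0484/2 = 0.0242 per half-year; n = 18·2 = 36.
PMT = 13500 / ( [(1+0.0242)^36 − 1] / 0.0242 × (1+i) ) = 13500 / 57.774713 = 233.6662

£233.67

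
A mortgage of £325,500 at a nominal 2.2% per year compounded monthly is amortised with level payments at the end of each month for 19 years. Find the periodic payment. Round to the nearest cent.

With 12 periods per year: i = 0.00183333, n = 228.
PMT = 325500 / ( [1 − (1+0.00183333)^(−228)] / 0.00183333 ) = 325500 / 186.210419 = 1,748.0225

£1,748.02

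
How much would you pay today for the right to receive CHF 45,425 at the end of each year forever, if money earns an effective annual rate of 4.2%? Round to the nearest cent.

CHF 1,081,547.62

PV = PMT / i = 45425 / 0.042 = 1,081,547.6190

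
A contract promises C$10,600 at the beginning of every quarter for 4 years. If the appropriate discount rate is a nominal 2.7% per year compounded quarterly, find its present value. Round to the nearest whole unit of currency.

C$161,333

i = 0.027/4 = 0.00675 per quarter; n = 4·4 = 16.
PV = 10600 × [1 − (1+0.00675)^(−16)] / 0.00675 × (1+i) = 10600 × 15.220065 = 161,332.6891
(Beginning-of-period payments → annuity-due factor ×(1+i).)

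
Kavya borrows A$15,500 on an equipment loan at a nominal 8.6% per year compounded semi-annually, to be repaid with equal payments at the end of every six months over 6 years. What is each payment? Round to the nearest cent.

A$1,680.43

Periodic rate i = 0.086/2 = 0.043; n = 6 × 2 = 12 periods.
PMT = 15500 / ( [1 − (1+0.043)^(−12)] / 0.043 ) = 15500 / 9.223805 = 1,680.4344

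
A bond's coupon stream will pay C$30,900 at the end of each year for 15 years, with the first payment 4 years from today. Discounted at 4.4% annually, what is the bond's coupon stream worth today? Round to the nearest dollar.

C$293,652

Value one period before first payment (t=3): 30900 × [1 − (1+0.044)^(−15)] / 0.044 = 30900 × 10.813760 = 334,145.1752
Discount back 3 years: 334,145.1752 × (1+0.044)^(−3) = 334,145.1752 × 0.878817 = 293,652.4973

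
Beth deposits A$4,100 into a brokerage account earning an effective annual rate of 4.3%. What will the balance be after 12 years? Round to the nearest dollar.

4,100 × (1+0.043)^12 = 4,100 × 1.657340 = 6,795.0954

A$6,795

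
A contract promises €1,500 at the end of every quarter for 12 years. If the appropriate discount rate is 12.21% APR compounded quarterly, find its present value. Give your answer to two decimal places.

Periodic rate i = 0.1221/4 = 0.030525; n = 12 × 4 = 48 periods.
Annuity factor a(48|0.030525) = 25.023706; PV = 1500 × 25.023706 = 37,535.5594

€37,535.56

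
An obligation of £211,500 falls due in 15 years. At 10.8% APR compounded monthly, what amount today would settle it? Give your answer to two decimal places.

£42,159.99

With 12 periods per year: i = 0.009, n = 180.
Discount factor = (1+0.009)^(−180) = 0.199338; PV = 211,500 × 0.199338 = 42,159.9851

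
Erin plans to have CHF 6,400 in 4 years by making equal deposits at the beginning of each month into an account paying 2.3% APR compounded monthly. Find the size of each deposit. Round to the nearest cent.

Periodic rate i = 0.023/12 = 0.00191667; n = 4 × 12 = 48 periods.
PMT = 6400 / ( [(1+0.00191667)^48 − 1] / 0.00191667 × (1+i) ) = 6400 / 50.323201 = 127.1779

CHF 127.18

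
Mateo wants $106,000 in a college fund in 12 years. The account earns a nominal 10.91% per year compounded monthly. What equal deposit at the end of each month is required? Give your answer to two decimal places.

Periodic rate i = 0.1091/12 = 0.00909167; n = 12 × 12 = 144 periods.
PMT = 106000 / ( [(1+0.00909167)^144 − 1] / 0.00909167 ) = 106000 / 294.925903 = 359.4123

$359.41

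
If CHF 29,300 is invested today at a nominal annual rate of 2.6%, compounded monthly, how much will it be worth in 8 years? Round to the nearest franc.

With 12 periods per year: i = 0.00216667, n = 96.
29,300 × (1+0.00216667)^96 = 29,300 × 1.230936 = 36,066.4297

CHF 36,066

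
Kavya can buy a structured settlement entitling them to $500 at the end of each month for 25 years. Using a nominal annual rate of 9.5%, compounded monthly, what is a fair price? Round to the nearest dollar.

$57,228

Periodic rate i = 0.095/12 = 0.00791667; n = 25 × 12 = 300 periods.
PV = 500 × [1 − (1+0.00791667)^(−300)] / 0.00791667 = 500 × 114.456200 = 57,228.1001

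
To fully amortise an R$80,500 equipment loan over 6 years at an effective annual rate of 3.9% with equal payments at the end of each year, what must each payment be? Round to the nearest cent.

R$15,306.38

PMT = 80500 / ( [1 − (1+0.039)^(−6)] / 0.039 ) = 80500 / 5.259246 = 15,306.3774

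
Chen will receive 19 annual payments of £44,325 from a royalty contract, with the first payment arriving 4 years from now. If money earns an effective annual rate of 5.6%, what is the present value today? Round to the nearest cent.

£433,453.12

Value one period before first payment (t=3): 44325 × [1 − (1+0.056)^(−19)] / 0.056 = 44325 × 11.515562 = 510,427.2902
PV₀ = 510,427.2902 / (1+0.056)^3 = 510,427.2902 / 1.177584 = 433,453.1181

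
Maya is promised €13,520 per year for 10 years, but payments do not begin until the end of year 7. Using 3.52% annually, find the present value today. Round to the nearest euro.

€91,272

Value one period before first payment (t=6): 13520 × [1 − (1+0.0352)^(−10)] / 0.0352 = 13520 × 8.308228 = 112,327.2415
PV₀ = 112,327.2415 / (1+0.0352)^6 = 112,327.2415 / 1.230681 = 91,272.4091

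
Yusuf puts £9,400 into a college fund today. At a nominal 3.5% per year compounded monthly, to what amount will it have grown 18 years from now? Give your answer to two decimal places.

£17,633.36

Periodic rate i = 0.035/12 = 0.00291667; n = 18 × 12 = 216 periods.
9,400 × (1+0.00291667)^216 = 9,400 × 1.875890 = 17,633.3628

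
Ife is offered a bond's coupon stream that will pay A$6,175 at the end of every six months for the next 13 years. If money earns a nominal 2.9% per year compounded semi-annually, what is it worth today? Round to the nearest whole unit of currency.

A$132,965

With 2 periods per year: i = 0.0145, n = 26.
PV = 6175 × [1 − (1+0.0145)^(−26)] / 0.0145 = 6175 × 21.532728 = 132,964.5964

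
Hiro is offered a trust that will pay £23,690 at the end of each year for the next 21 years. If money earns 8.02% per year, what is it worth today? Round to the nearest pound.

£236,934

PV = PMT · [1 − (1+i)^(−n)] / i = 23690 · 10.001437 = 236,934.0377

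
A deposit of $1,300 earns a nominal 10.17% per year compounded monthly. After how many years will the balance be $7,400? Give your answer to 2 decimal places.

Periodic rate i = 0.1017/12 = 0.008475.
n = ln(7400/1300) / ln(1+0.008475) = ln(5.69231) / 0.008439 = 206.0737 months
= 206.0737/12 years

17.17 years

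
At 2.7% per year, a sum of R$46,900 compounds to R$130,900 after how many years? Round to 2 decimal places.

38.53 years

(1+i)^n = 130900/46900 = 2.79104, so n = ln 2.79104 / ln 1.027 = 38.5263 years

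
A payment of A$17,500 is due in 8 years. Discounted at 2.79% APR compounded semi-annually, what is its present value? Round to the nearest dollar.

A$14,021

Periodic rate i = 0.0279/2 = 0.01395; n = 8 × 2 = 16 periods.
PV = 17,500 / (1 + 0.01395)^16 = 17,500 / 1.248144 = 14,020.8201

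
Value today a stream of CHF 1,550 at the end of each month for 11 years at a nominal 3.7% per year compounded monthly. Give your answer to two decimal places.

CHF 167,871.97

i = 0.037/12 = 0.00308333 per month; n = 11·12 = 132.
Annuity factor a(132|0.00308333) = 108.304499; PV = 1550 × 108.304499 = 167,871.9734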